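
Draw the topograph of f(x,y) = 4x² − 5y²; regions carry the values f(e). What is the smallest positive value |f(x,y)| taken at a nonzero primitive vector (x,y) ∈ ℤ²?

descent: ρ → (-5,0,4)
descent: ρ → (4,8,-1)  [lands on river]
river: ρ → (-1,8,4)
closes: descent 2, river 2
min |a| on river = 1

1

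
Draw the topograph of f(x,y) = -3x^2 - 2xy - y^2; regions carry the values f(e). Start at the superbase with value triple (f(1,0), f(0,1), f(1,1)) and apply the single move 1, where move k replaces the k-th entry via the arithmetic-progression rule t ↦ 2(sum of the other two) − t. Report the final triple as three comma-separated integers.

start (-3,-1,-6) = (f(1,0),f(0,1),f(1,1))
replace slot 1: 2·((-1)+(-6)) − (-3) = -11 → (-11,-1,-6)

-11,-1,-6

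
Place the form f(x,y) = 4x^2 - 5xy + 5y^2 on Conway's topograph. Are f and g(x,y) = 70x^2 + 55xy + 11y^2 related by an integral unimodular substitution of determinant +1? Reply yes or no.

D₁ = -55, D₂ = -55
f: translate: b→3 (≡-5 mod 8), so (4,-5,5)→(4,3,4)
f: reduced (well bottom): (4,3,4) with a≤c, −a<b≤a
g: flip: (70,55,11)→(11,-55,70)
g: translate: b→11 (≡-55 mod 22), so (11,-55,70)→(11,11,4)
g: flip: (11,11,4)→(4,-11,11)
g: translate: b→-3 (≡-11 mod 8), so (4,-11,11)→(4,-3,4)
g: flip: (4,-3,4)→(4,3,4)
g: reduced (well bottom): (4,3,4) with a≤c, −a<b≤a
reduced forms (4, 3, 4) vs (4, 3, 4) ⇒ equivalent

yes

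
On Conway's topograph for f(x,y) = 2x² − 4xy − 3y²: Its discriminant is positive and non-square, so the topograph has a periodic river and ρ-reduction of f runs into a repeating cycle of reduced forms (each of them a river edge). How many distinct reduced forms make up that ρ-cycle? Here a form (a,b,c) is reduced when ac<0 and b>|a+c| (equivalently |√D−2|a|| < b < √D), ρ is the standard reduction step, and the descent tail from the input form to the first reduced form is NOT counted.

D = 40, ⌊√D⌋ = 6
descent: ρ → (-3,4,2)  [lands on river]
river: ρ → (2,4,-3)
river: ρ → (-3,2,3)
river: ρ → (3,4,-2)
river: ρ → (-2,4,3)
river: ρ → (3,2,-3)
ρ-cycle length = 6 (tail of 1 descent step not counted)

6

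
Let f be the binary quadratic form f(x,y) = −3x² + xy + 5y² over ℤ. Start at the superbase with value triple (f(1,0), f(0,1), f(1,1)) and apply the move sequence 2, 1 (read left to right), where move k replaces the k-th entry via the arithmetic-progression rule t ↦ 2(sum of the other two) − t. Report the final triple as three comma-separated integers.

start (-3,5,3) = (f(1,0),f(0,1),f(1,1))
replace slot 2: 2·((-3)+3) − 5 = -5 → (-3,-5,3)
replace slot 1: 2·((-5)+3) − (-3) = -1 → (-1,-5,3)

-1,-5,3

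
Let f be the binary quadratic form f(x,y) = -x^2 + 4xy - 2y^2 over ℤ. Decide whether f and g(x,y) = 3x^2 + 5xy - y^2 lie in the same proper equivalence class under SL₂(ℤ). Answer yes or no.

D₁ = 8, D₂ = 37
discriminants differ ⇒ not SL₂(ℤ)-equivalent

no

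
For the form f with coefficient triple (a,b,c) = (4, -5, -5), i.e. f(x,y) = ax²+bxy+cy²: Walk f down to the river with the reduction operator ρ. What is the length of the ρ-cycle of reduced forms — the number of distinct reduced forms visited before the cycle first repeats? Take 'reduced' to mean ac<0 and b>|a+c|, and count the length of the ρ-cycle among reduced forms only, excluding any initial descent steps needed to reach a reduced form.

D = 105, ⌊√D⌋ = 10
descent: ρ → (-5,5,4)  [lands on river]
river: ρ → (4,3,-6)
river: ρ → (-6,9,1)
river: ρ → (1,9,-6)
river: ρ → (-6,3,4)
river: ρ → (4,5,-5)
ρ-cycle length = 6 (tail of 1 descent step not counted)

6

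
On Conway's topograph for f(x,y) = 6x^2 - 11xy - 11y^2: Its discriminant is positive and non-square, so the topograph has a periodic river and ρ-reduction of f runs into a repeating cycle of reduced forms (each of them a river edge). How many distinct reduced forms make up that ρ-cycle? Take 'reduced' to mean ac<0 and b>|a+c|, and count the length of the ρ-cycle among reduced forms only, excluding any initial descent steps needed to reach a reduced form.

D = 385, ⌊√D⌋ = 19
descent: ρ → (-11,11,6)  [lands on river]
river: ρ → (6,13,-9)
river: ρ → (-9,5,10)
river: ρ → (10,15,-4)
river: ρ → (-4,17,6)
river: ρ → (6,19,-1)
river: ρ → (-1,19,6)
river: ρ → (6,17,-4)
river: ρ → (-4,15,10)
river: ρ → (10,5,-9)
river: ρ → (-9,13,6)
river: ρ → (6,11,-11)
ρ-cycle length = 12 (tail of 1 descent step not counted)

12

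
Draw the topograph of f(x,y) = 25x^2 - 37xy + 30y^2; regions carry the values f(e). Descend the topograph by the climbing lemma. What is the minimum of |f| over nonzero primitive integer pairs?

translate: b→13 (≡-37 mod 50), so (25,-37,30)→(25,13,18)
flip: (25,13,18)→(18,-13,25)
reduced (well bottom): (18,-13,25) with a≤c, −a<b≤a
well minimum = a = 18

18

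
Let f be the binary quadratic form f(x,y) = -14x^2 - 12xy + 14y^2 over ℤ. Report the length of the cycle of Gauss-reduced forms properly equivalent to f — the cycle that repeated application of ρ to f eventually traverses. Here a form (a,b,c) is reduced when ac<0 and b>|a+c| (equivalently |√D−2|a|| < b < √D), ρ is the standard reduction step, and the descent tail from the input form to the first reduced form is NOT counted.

D = 928, ⌊√D⌋ = 30
descent: ρ → (14,12,-14)  [lands on river]
river: ρ → (-14,16,12)
river: ρ → (12,8,-18)
river: ρ → (-18,28,2)
river: ρ → (2,28,-18)
river: ρ → (-18,8,12)
river: ρ → (12,16,-14)
river: ρ → (-14,12,14)
river: ρ → (14,16,-12)
river: ρ → (-12,8,18)
river: ρ → (18,28,-2)
river: ρ → (-2,28,18)
river: ρ → (18,8,-12)
river: ρ → (-12,16,14)
ρ-cycle length = 14 (tail of 1 descent step not counted)

14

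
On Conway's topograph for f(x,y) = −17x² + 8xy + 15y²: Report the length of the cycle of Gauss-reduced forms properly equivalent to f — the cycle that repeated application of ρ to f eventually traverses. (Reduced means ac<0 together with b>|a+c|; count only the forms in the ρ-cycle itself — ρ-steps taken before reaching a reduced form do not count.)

D = 1084, ⌊√D⌋ = 32
river: ρ → (15,22,-10)
river: ρ → (-10,18,19)
river: ρ → (19,20,-9)
river: ρ → (-9,16,23)
river: ρ → (23,30,-2)
river: ρ → (-2,30,23)
river: ρ → (23,16,-9)
river: ρ → (-9,20,19)
river: ρ → (19,18,-10)
river: ρ → (-10,22,15)
river: ρ → (15,8,-17)
river: ρ → (-17,26,6)
river: ρ → (6,22,-25)
river: ρ → (-25,28,3)
river: ρ → (3,32,-5)
river: ρ → (-5,28,15)
river: ρ → (15,32,-1)
river: ρ → (-1,32,15)
river: ρ → (15,28,-5)
river: ρ → (-5,32,3)
river: ρ → (3,28,-25)
river: ρ → (-25,22,6)
river: ρ → (6,26,-17)
river: ρ → (-17,8,15)
ρ-cycle length = 24 (tail of 0 descent steps not counted)

24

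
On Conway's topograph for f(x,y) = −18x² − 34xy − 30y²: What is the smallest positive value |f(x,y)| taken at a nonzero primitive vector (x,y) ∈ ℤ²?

translate: b→-2 (≡34 mod 36), so (18,34,30)→(18,-2,14)
flip: (18,-2,14)→(14,2,18)
reduced (well bottom): (14,2,18) with a≤c, −a<b≤a
well minimum |f| = |-14| = 14 (negative-definite)

14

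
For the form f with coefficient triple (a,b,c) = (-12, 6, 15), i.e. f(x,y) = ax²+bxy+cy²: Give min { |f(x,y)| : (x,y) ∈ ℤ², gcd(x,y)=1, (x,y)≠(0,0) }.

river: ρ → (15,24,-3)
river: ρ → (-3,24,15)
river: ρ → (15,6,-12)
river: ρ → (-12,18,9)
river: ρ → (9,18,-12)
river: ρ → (-12,6,15)
closes: descent 0, river 6
min |a| on river = 3

3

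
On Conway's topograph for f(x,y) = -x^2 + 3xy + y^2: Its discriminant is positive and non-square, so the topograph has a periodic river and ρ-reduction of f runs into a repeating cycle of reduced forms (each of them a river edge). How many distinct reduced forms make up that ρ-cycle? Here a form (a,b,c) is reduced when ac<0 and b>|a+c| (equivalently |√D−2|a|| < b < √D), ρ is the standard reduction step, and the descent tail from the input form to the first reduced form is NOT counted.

D = 13, ⌊√D⌋ = 3
river: ρ → (1,3,-1)
river: ρ → (-1,3,1)
ρ-cycle length = 2 (tail of 0 descent steps not counted)

2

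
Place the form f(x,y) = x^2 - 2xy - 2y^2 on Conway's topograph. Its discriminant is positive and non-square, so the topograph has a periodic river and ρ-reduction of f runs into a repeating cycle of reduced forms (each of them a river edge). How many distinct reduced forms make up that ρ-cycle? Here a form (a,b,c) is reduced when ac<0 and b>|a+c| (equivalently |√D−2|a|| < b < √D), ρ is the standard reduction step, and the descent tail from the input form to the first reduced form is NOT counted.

D = 12, ⌊√D⌋ = 3
descent: ρ → (-2,2,1)  [lands on river]
river: ρ → (1,2,-2)
ρ-cycle length = 2 (tail of 1 descent step not counted)

2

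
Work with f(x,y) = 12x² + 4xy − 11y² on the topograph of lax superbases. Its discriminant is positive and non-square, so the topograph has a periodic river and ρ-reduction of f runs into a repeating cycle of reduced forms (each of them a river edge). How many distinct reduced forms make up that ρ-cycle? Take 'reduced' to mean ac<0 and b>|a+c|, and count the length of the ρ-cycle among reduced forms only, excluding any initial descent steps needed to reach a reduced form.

D = 544, ⌊√D⌋ = 23
river: ρ → (-11,18,5)
river: ρ → (5,22,-3)
river: ρ → (-3,20,12)
river: ρ → (12,4,-11)
ρ-cycle length = 4 (tail of 0 descent steps not counted)

4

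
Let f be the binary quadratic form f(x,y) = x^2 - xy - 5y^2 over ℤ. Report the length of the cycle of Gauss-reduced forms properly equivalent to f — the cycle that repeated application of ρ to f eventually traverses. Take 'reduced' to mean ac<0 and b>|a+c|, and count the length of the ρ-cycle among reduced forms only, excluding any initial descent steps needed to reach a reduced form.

D = 21, ⌊√D⌋ = 4
descent: ρ → (-5,1,1)
descent: ρ → (1,3,-3)  [lands on river]
river: ρ → (-3,3,1)
ρ-cycle length = 2 (tail of 2 descent steps not counted)

2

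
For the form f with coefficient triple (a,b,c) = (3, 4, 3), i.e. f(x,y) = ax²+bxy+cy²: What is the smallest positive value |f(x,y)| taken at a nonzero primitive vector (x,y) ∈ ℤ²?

translate: b→-2 (≡4 mod 6), so (3,4,3)→(3,-2,2)
flip: (3,-2,2)→(2,2,3)
reduced (well bottom): (2,2,3) with a≤c, −a<b≤a
well minimum = a = 2

2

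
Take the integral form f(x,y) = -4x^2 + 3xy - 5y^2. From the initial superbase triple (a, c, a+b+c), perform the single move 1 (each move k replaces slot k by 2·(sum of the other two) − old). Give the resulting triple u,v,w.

start (-4,-5,-6) = (f(1,0),f(0,1),f(1,1))
replace slot 1: 2·((-5)+(-6)) − (-4) = -18 → (-18,-5,-6)

-18,-5,-6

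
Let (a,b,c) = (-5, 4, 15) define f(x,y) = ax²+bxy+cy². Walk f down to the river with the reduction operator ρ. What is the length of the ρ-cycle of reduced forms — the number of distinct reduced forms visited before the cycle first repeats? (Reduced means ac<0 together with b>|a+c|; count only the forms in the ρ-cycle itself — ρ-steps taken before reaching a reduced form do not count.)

D = 316, ⌊√D⌋ = 17
descent: ρ → (15,-4,-5)
descent: ρ → (-5,14,6)  [lands on river]
river: ρ → (6,10,-9)
river: ρ → (-9,8,7)
river: ρ → (7,6,-10)
river: ρ → (-10,14,3)
river: ρ → (3,16,-5)
ρ-cycle length = 6 (tail of 2 descent steps not counted)

6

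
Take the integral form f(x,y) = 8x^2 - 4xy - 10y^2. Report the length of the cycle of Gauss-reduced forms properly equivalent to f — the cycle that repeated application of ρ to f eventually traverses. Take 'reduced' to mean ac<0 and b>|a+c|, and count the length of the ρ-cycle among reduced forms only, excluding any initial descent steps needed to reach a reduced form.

D = 336, ⌊√D⌋ = 18
descent: ρ → (-10,4,8)  [lands on river]
river: ρ → (8,12,-6)
river: ρ → (-6,12,8)
river: ρ → (8,4,-10)
river: ρ → (-10,16,2)
river: ρ → (2,16,-10)
ρ-cycle length = 6 (tail of 1 descent step not counted)

6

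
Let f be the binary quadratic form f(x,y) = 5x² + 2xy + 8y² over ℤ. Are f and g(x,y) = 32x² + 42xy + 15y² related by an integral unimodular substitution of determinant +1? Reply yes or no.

D₁ = -156, D₂ = -156
f: reduced (well bottom): (5,2,8) with a≤c, −a<b≤a
g: translate: b→-22 (≡42 mod 64), so (32,42,15)→(32,-22,5)
g: flip: (32,-22,5)→(5,22,32)
g: translate: b→2 (≡22 mod 10), so (5,22,32)→(5,2,8)
g: reduced (well bottom): (5,2,8) with a≤c, −a<b≤a
reduced forms (5, 2, 8) vs (5, 2, 8) ⇒ equivalent

yes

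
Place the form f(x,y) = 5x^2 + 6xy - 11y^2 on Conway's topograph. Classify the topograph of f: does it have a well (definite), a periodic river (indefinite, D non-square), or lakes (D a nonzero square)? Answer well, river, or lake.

D = b²−4ac = 6² − 4·5·(-11) = 256
D = 16² is a perfect square ⇒ form factors over ℤ ⇒ lakes

lake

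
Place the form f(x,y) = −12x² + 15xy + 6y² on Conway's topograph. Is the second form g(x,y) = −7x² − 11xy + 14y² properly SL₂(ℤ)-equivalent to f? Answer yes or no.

D₁ = 513, D₂ = 513
river cycle of f (length 6): (6, 21, -3), (-3, 21, 6), (6, 15, -12), (-12, 9, 9), (9, 9, -12), (-12, 15, 6)
river cycle of g (length 16): (14, 11, -7), (-7, 17, 8), (8, 15, -9), (-9, 21, 2), (2, 19, -19), (-19, 19, 2), (2, 21, -9), (-9, 15, 8), (8, 17, -7), (-7, 11, 14), … (6 more)
cycles differ ⇒ inequivalent

no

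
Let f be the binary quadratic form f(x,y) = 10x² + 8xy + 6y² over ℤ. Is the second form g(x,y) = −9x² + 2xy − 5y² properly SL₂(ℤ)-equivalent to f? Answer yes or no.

D₁ = -176, D₂ = -176
f: flip: (10,8,6)→(6,-8,10)
f: translate: b→4 (≡-8 mod 12), so (6,-8,10)→(6,4,8)
f: reduced (well bottom): (6,4,8) with a≤c, −a<b≤a
g is negative-definite; reduce −g:
−g: flip: (9,-2,5)→(5,2,9)
−g: reduced (well bottom): (5,2,9) with a≤c, −a<b≤a
flip sign back: reduced form of g is (-5,-2,-9)
reduced forms (6, 4, 8) vs (-5, -2, -9) ⇒ inequivalent

no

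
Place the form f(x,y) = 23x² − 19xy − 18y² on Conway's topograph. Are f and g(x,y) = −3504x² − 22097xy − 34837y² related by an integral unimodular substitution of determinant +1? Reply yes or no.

D₁ = 2017, D₂ = 2017
river cycle of f (length 114): (-18, 19, 23), (23, 27, -14), (-14, 29, 21), (21, 13, -22), (-22, 31, 12), (12, 41, -7), (-7, 43, 6), (6, 41, -14), (-14, 43, 3), (3, 41, -28), … (104 more)
river cycle of g (length 114): (-11, 31, 24), (24, 17, -18), (-18, 19, 23), (23, 27, -14), (-14, 29, 21), (21, 13, -22), (-22, 31, 12), (12, 41, -7), (-7, 43, 6), (6, 41, -14), … (104 more)
cycles coincide ⇒ equivalent

yes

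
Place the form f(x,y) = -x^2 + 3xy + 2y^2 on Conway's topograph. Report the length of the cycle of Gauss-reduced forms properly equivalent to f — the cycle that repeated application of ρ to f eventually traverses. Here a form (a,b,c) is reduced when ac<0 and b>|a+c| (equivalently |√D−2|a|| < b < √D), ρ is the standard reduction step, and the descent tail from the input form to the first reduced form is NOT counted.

D = 17, ⌊√D⌋ = 4
river: ρ → (2,1,-2)
river: ρ → (-2,3,1)
river: ρ → (1,3,-2)
river: ρ → (-2,1,2)
river: ρ → (2,3,-1)
river: ρ → (-1,3,2)
ρ-cycle length = 6 (tail of 0 descent steps not counted)

6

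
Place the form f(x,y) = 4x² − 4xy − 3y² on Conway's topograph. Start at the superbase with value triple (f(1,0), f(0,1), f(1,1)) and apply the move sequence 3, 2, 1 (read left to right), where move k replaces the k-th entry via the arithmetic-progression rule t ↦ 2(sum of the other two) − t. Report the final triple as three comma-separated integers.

start (4,-3,-3) = (f(1,0),f(0,1),f(1,1))
replace slot 3: 2·(4+(-3)) − (-3) = 5 → (4,-3,5)
replace slot 2: 2·(4+5) − (-3) = 21 → (4,21,5)
replace slot 1: 2·(21+5) − 4 = 48 → (48,21,5)

48,21,5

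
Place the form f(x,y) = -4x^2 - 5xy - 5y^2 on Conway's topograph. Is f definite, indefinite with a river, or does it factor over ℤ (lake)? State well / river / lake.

D = b²−4ac = (-5)² − 4·(-4)·(-5) = -55
D < 0 ⇒ definite ⇒ every region one sign ⇒ single well

well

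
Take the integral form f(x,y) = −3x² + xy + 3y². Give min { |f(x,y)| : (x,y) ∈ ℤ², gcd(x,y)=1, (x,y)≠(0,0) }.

river: ρ → (3,5,-1)
river: ρ → (-1,5,3)
river: ρ → (3,1,-3)
river: ρ → (-3,5,1)
river: ρ → (1,5,-3)
river: ρ → (-3,1,3)
closes: descent 0, river 6
min |a| on river = 1

1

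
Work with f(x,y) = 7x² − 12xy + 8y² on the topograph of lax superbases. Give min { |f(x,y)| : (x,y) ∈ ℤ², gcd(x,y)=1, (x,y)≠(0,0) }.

translate: b→2 (≡-12 mod 14), so (7,-12,8)→(7,2,3)
flip: (7,2,3)→(3,-2,7)
reduced (well bottom): (3,-2,7) with a≤c, −a<b≤a
well minimum = a = 3

3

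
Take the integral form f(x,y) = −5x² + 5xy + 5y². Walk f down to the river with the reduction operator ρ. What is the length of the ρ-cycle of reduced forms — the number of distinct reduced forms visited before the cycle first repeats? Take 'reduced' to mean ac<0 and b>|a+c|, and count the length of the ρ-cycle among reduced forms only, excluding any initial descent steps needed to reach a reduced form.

D = 125, ⌊√D⌋ = 11
river: ρ → (5,5,-5)
river: ρ → (-5,5,5)
ρ-cycle length = 2 (tail of 0 descent steps not counted)

2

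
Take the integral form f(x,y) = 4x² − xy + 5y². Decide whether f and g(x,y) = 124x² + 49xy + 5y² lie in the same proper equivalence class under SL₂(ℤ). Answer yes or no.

D₁ = -79, D₂ = -79
f: reduced (well bottom): (4,-1,5) with a≤c, −a<b≤a
g: flip: (124,49,5)→(5,-49,124)
g: translate: b→1 (≡-49 mod 10), so (5,-49,124)→(5,1,4)
g: flip: (5,1,4)→(4,-1,5)
g: reduced (well bottom): (4,-1,5) with a≤c, −a<b≤a
reduced forms (4, -1, 5) vs (4, -1, 5) ⇒ equivalent

yes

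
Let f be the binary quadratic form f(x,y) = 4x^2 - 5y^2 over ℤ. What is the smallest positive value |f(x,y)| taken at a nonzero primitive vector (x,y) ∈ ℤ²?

descent: ρ → (-5,0,4)
descent: ρ → (4,8,-1)  [lands on river]
river: ρ → (-1,8,4)
closes: descent 2, river 2
min |a| on river = 1

1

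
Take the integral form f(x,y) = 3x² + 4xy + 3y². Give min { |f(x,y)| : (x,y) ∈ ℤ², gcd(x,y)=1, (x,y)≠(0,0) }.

translate: b→-2 (≡4 mod 6), so (3,4,3)→(3,-2,2)
flip: (3,-2,2)→(2,2,3)
reduced (well bottom): (2,2,3) with a≤c, −a<b≤a
well minimum = a = 2

2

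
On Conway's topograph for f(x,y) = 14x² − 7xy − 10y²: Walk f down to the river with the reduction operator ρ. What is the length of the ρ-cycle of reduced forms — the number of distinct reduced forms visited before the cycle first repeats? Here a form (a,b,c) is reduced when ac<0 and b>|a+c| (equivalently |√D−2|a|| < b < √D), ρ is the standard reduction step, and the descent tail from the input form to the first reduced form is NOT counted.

D = 609, ⌊√D⌋ = 24
descent: ρ → (-10,7,14)  [lands on river]
river: ρ → (14,21,-3)
river: ρ → (-3,21,14)
river: ρ → (14,7,-10)
river: ρ → (-10,13,11)
river: ρ → (11,9,-12)
river: ρ → (-12,15,8)
river: ρ → (8,17,-10)
river: ρ → (-10,23,2)
river: ρ → (2,21,-21)
river: ρ → (-21,21,2)
river: ρ → (2,23,-10)
river: ρ → (-10,17,8)
river: ρ → (8,15,-12)
river: ρ → (-12,9,11)
river: ρ → (11,13,-10)
ρ-cycle length = 16 (tail of 1 descent step not counted)

16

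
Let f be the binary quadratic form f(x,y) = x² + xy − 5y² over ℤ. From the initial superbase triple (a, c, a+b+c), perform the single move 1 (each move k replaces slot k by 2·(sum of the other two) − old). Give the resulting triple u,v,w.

start (1,-5,-3) = (f(1,0),f(0,1),f(1,1))
replace slot 1: 2·((-5)+(-3)) − 1 = -17 → (-17,-5,-3)

-17,-5,-3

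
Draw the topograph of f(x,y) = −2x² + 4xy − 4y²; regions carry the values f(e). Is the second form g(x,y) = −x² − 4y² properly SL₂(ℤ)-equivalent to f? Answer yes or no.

D₁ = -16, D₂ = -16
f is negative-definite; reduce −f:
−f: translate: b→0 (≡-4 mod 4), so (2,-4,4)→(2,0,2)
−f: reduced (well bottom): (2,0,2) with a≤c, −a<b≤a
flip sign back: reduced form of f is (-2,0,-2)
g is negative-definite; reduce −g:
−g: reduced (well bottom): (1,0,4) with a≤c, −a<b≤a
flip sign back: reduced form of g is (-1,0,-4)
reduced forms (-2, 0, -2) vs (-1, 0, -4) ⇒ inequivalent

no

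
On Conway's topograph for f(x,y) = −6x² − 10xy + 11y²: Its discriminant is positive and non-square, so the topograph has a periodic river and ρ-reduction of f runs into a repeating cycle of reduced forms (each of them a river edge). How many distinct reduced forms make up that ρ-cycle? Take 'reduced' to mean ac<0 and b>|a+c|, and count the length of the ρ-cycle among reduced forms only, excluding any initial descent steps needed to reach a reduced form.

D = 364, ⌊√D⌋ = 19
descent: ρ → (11,10,-6)  [lands on river]
river: ρ → (-6,14,7)
river: ρ → (7,14,-6)
river: ρ → (-6,10,11)
river: ρ → (11,12,-5)
river: ρ → (-5,18,2)
river: ρ → (2,18,-5)
river: ρ → (-5,12,11)
ρ-cycle length = 8 (tail of 1 descent step not counted)

8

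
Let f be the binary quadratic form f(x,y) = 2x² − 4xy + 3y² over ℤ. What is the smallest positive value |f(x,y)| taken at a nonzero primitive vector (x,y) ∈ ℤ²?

translate: b→0 (≡-4 mod 4), so (2,-4,3)→(2,0,1)
flip: (2,0,1)→(1,0,2)
reduced (well bottom): (1,0,2) with a≤c, −a<b≤a
well minimum = a = 1

1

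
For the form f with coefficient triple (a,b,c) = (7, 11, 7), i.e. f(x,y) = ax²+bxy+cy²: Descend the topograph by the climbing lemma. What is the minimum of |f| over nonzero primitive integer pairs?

translate: b→-3 (≡11 mod 14), so (7,11,7)→(7,-3,3)
flip: (7,-3,3)→(3,3,7)
reduced (well bottom): (3,3,7) with a≤c, −a<b≤a
well minimum = a = 3

3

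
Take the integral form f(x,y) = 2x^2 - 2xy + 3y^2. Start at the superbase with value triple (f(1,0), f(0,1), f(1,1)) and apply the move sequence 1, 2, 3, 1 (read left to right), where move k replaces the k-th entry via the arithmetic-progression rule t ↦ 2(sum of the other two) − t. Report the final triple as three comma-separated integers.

start (2,3,3) = (f(1,0),f(0,1),f(1,1))
replace slot 1: 2·(3+3) − 2 = 10 → (10,3,3)
replace slot 2: 2·(10+3) − 3 = 23 → (10,23,3)
replace slot 3: 2·(10+23) − 3 = 63 → (10,23,63)
replace slot 1: 2·(23+63) − 10 = 162 → (162,23,63)

162,23,63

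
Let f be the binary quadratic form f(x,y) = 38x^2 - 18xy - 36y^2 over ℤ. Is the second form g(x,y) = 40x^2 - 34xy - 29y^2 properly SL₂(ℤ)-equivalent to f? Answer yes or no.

D₁ = 5796, D₂ = 5796
river cycle of f (length 18): (-36, 18, 38), (38, 58, -16), (-16, 70, 14), (14, 70, -16), (-16, 58, 38), (38, 18, -36), (-36, 54, 20), (20, 66, -18), (-18, 42, 56), (56, 70, -4), … (8 more)
river cycle of g (length 22): (-29, 34, 40), (40, 46, -23), (-23, 46, 40), (40, 34, -29), (-29, 24, 45), (45, 66, -8), (-8, 62, 61), (61, 60, -9), (-9, 66, 40), (40, 14, -35), … (12 more)
cycles differ ⇒ inequivalent

no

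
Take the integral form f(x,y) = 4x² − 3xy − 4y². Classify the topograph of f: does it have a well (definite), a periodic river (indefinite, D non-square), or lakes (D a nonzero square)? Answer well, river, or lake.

D = b²−4ac = (-3)² − 4·4·(-4) = 73
D > 0 non-square ⇒ indefinite ⇒ periodic river

river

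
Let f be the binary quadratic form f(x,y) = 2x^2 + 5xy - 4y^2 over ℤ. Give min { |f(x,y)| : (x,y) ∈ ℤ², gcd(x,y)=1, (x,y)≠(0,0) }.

river: ρ → (-4,3,3)
river: ρ → (3,3,-4)
river: ρ → (-4,5,2)
river: ρ → (2,7,-1)
river: ρ → (-1,7,2)
river: ρ → (2,5,-4)
closes: descent 0, river 6
min |a| on river = 1

1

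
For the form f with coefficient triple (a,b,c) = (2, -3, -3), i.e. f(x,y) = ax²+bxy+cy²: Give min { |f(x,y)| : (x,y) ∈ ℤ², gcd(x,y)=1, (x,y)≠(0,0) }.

descent: ρ → (-3,3,2)  [lands on river]
river: ρ → (2,5,-1)
river: ρ → (-1,5,2)
river: ρ → (2,3,-3)
closes: descent 1, river 4
min |a| on river = 1

1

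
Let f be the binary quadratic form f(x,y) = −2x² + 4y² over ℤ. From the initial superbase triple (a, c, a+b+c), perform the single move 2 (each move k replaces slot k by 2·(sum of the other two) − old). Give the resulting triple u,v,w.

start (-2,4,2) = (f(1,0),f(0,1),f(1,1))
replace slot 2: 2·((-2)+2) − 4 = -4 → (-2,-4,2)

-2,-4,2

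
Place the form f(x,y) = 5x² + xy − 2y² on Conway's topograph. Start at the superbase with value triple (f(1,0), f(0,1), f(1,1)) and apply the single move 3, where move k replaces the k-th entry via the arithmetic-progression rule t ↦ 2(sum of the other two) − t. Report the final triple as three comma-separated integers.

start (5,-2,4) = (f(1,0),f(0,1),f(1,1))
replace slot 3: 2·(5+(-2)) − 4 = 2 → (5,-2,2)

5,-2,2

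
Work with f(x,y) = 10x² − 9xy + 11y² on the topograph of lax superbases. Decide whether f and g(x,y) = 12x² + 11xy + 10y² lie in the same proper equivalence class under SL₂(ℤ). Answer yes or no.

D₁ = -359, D₂ = -359
f: reduced (well bottom): (10,-9,11) with a≤c, −a<b≤a
g: flip: (12,11,10)→(10,-11,12)
g: translate: b→9 (≡-11 mod 20), so (10,-11,12)→(10,9,11)
g: reduced (well bottom): (10,9,11) with a≤c, −a<b≤a
reduced forms (10, -9, 11) vs (10, 9, 11) ⇒ inequivalent

no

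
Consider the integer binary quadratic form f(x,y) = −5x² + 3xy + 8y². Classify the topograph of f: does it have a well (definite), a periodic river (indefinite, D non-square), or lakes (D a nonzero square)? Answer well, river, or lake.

D = b²−4ac = 3² − 4·(-5)·8 = 169
D = 13² is a perfect square ⇒ form factors over ℤ ⇒ lakes

lake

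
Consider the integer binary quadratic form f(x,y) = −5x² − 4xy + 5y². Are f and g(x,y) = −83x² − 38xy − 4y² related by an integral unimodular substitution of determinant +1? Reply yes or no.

D₁ = 116, D₂ = 116
river cycle of f (length 10): (5, 4, -5), (-5, 6, 4), (4, 10, -1), (-1, 10, 4), (4, 6, -5), (-5, 4, 5), (5, 6, -4), (-4, 10, 1), (1, 10, -4), (-4, 6, 5)
river cycle of g (length 10): (-4, 6, 5), (5, 4, -5), (-5, 6, 4), (4, 10, -1), (-1, 10, 4), (4, 6, -5), (-5, 4, 5), (5, 6, -4), (-4, 10, 1), (1, 10, -4)
cycles coincide ⇒ equivalent

yes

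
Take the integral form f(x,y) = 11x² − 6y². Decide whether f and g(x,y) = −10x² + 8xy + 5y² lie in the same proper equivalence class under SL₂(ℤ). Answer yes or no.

D₁ = 264, D₂ = 264
river cycle of f (length 6): (-6, 12, 5), (5, 8, -10), (-10, 12, 3), (3, 12, -10), (-10, 8, 5), (5, 12, -6)
river cycle of g (length 6): (5, 12, -6), (-6, 12, 5), (5, 8, -10), (-10, 12, 3), (3, 12, -10), (-10, 8, 5)
cycles coincide ⇒ equivalent

yes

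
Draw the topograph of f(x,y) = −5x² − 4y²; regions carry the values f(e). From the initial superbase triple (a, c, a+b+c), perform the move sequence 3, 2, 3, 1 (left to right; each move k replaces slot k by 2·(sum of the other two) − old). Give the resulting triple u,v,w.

start (-5,-4,-9) = (f(1,0),f(0,1),f(1,1))
replace slot 3: 2·((-5)+(-4)) − (-9) = -9 → (-5,-4,-9)
replace slot 2: 2·((-5)+(-9)) − (-4) = -24 → (-5,-24,-9)
replace slot 3: 2·((-5)+(-24)) − (-9) = -49 → (-5,-24,-49)
replace slot 1: 2·((-24)+(-49)) − (-5) = -141 → (-141,-24,-49)

-141,-24,-49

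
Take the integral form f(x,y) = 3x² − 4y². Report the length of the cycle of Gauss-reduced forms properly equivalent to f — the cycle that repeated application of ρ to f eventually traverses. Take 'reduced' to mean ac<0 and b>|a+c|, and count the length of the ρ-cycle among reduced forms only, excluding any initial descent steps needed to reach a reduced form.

D = 48, ⌊√D⌋ = 6
descent: ρ → (-4,0,3)
descent: ρ → (3,6,-1)  [lands on river]
river: ρ → (-1,6,3)
ρ-cycle length = 2 (tail of 2 descent steps not counted)

2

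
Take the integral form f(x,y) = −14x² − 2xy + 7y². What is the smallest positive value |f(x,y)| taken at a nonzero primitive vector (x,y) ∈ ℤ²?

descent: ρ → (7,16,-5)  [lands on river]
river: ρ → (-5,14,10)
river: ρ → (10,6,-9)
river: ρ → (-9,12,7)
closes: descent 1, river 4
min |a| on river = 5

5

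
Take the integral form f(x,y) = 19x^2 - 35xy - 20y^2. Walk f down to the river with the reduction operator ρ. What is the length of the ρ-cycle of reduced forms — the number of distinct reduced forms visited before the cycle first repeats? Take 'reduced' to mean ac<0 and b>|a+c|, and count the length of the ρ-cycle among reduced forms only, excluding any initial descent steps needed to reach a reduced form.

D = 2745, ⌊√D⌋ = 52
descent: ρ → (-20,35,19)  [lands on river]
river: ρ → (19,41,-14)
river: ρ → (-14,43,16)
river: ρ → (16,21,-36)
river: ρ → (-36,51,1)
river: ρ → (1,51,-36)
river: ρ → (-36,21,16)
river: ρ → (16,43,-14)
river: ρ → (-14,41,19)
river: ρ → (19,35,-20)
river: ρ → (-20,45,9)
river: ρ → (9,45,-20)
ρ-cycle length = 12 (tail of 1 descent step not counted)

12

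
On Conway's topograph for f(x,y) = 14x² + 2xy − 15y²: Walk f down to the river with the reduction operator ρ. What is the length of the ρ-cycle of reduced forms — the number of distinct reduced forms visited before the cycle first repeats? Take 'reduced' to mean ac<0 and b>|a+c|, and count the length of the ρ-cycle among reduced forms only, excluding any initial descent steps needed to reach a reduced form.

D = 844, ⌊√D⌋ = 29
river: ρ → (-15,28,1)
river: ρ → (1,28,-15)
river: ρ → (-15,2,14)
river: ρ → (14,26,-3)
river: ρ → (-3,28,5)
river: ρ → (5,22,-18)
river: ρ → (-18,14,9)
river: ρ → (9,22,-10)
river: ρ → (-10,18,13)
river: ρ → (13,8,-15)
river: ρ → (-15,22,6)
river: ρ → (6,26,-7)
river: ρ → (-7,16,21)
river: ρ → (21,26,-2)
river: ρ → (-2,26,21)
river: ρ → (21,16,-7)
river: ρ → (-7,26,6)
river: ρ → (6,22,-15)
river: ρ → (-15,8,13)
river: ρ → (13,18,-10)
river: ρ → (-10,22,9)
river: ρ → (9,14,-18)
river: ρ → (-18,22,5)
river: ρ → (5,28,-3)
river: ρ → (-3,26,14)
river: ρ → (14,2,-15)
ρ-cycle length = 26 (tail of 0 descent steps not counted)

26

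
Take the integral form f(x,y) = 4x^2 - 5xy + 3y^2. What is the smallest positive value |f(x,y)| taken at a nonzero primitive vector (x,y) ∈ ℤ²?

translate: b→3 (≡-5 mod 8), so (4,-5,3)→(4,3,2)
flip: (4,3,2)→(2,-3,4)
translate: b→1 (≡-3 mod 4), so (2,-3,4)→(2,1,3)
reduced (well bottom): (2,1,3) with a≤c, −a<b≤a
well minimum = a = 2

2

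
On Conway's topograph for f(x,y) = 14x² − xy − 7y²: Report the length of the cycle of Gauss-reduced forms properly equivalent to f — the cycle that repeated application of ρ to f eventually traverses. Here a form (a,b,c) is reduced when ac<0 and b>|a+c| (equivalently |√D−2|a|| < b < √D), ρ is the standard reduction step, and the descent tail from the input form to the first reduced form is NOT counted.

D = 393, ⌊√D⌋ = 19
descent: ρ → (-7,15,6)  [lands on river]
river: ρ → (6,9,-13)
river: ρ → (-13,17,2)
river: ρ → (2,19,-4)
river: ρ → (-4,13,14)
river: ρ → (14,15,-3)
river: ρ → (-3,15,14)
river: ρ → (14,13,-4)
river: ρ → (-4,19,2)
river: ρ → (2,17,-13)
river: ρ → (-13,9,6)
river: ρ → (6,15,-7)
river: ρ → (-7,13,8)
river: ρ → (8,19,-1)
river: ρ → (-1,19,8)
river: ρ → (8,13,-7)
ρ-cycle length = 16 (tail of 1 descent step not counted)

16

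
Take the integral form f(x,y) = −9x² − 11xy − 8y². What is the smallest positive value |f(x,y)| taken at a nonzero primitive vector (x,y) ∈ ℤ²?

translate: b→-7 (≡11 mod 18), so (9,11,8)→(9,-7,6)
flip: (9,-7,6)→(6,7,9)
translate: b→-5 (≡7 mod 12), so (6,7,9)→(6,-5,8)
reduced (well bottom): (6,-5,8) with a≤c, −a<b≤a
well minimum |f| = |-6| = 6 (negative-definite)

6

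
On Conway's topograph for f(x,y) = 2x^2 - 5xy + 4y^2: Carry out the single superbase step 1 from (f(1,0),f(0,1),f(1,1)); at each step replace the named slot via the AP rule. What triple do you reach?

start (2,4,1) = (f(1,0),f(0,1),f(1,1))
replace slot 1: 2·(4+1) − 2 = 8 → (8,4,1)

8,4,1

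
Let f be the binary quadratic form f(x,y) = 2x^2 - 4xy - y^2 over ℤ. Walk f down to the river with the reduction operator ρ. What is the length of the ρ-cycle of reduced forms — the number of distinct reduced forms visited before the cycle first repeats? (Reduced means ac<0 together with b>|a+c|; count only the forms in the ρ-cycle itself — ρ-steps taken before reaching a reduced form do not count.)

D = 24, ⌊√D⌋ = 4
descent: ρ → (-1,4,2)  [lands on river]
river: ρ → (2,4,-1)
ρ-cycle length = 2 (tail of 1 descent step not counted)

2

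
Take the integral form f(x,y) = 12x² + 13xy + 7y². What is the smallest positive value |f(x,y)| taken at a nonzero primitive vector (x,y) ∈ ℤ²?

translate: b→-11 (≡13 mod 24), so (12,13,7)→(12,-11,6)
flip: (12,-11,6)→(6,11,12)
translate: b→-1 (≡11 mod 12), so (6,11,12)→(6,-1,7)
reduced (well bottom): (6,-1,7) with a≤c, −a<b≤a
well minimum = a = 6

6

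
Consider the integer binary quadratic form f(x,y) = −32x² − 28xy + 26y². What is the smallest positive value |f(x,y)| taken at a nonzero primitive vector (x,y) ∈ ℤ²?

descent: ρ → (26,28,-32)  [lands on river]
river: ρ → (-32,36,22)
river: ρ → (22,52,-16)
river: ρ → (-16,44,34)
river: ρ → (34,24,-26)
river: ρ → (-26,28,32)
river: ρ → (32,36,-22)
river: ρ → (-22,52,16)
river: ρ → (16,44,-34)
river: ρ → (-34,24,26)
closes: descent 1, river 10
min |a| on river = 16

16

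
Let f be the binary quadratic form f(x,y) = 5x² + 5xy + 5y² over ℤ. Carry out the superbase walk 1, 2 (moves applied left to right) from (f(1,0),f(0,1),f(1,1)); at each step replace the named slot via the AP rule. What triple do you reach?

start (5,5,15) = (f(1,0),f(0,1),f(1,1))
replace slot 1: 2·(5+15) − 5 = 35 → (35,5,15)
replace slot 2: 2·(35+15) − 5 = 95 → (35,95,15)

35,95,15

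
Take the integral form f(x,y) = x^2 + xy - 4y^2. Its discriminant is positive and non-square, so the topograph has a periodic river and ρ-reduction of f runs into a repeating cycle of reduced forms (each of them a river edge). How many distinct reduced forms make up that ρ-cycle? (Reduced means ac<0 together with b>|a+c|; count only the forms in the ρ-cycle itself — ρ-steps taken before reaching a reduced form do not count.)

D = 17, ⌊√D⌋ = 4
descent: ρ → (-4,-1,1)
descent: ρ → (1,3,-2)  [lands on river]
river: ρ → (-2,1,2)
river: ρ → (2,3,-1)
river: ρ → (-1,3,2)
river: ρ → (2,1,-2)
river: ρ → (-2,3,1)
ρ-cycle length = 6 (tail of 2 descent steps not counted)

6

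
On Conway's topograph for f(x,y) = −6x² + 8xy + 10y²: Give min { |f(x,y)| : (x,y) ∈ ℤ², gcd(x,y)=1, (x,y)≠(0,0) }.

river: ρ → (10,12,-4)
river: ρ → (-4,12,10)
river: ρ → (10,8,-6)
river: ρ → (-6,16,2)
river: ρ → (2,16,-6)
river: ρ → (-6,8,10)
closes: descent 0, river 6
min |a| on river = 2

2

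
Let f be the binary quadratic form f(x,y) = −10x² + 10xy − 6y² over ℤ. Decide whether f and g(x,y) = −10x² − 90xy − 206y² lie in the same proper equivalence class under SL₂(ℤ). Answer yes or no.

D₁ = -140, D₂ = -140
f is negative-definite; reduce −f:
−f: translate: b→10 (≡-10 mod 20), so (10,-10,6)→(10,10,6)
−f: flip: (10,10,6)→(6,-10,10)
−f: translate: b→2 (≡-10 mod 12), so (6,-10,10)→(6,2,6)
−f: reduced (well bottom): (6,2,6) with a≤c, −a<b≤a
flip sign back: reduced form of f is (-6,-2,-6)
g is negative-definite; reduce −g:
−g: translate: b→10 (≡90 mod 20), so (10,90,206)→(10,10,6)
−g: flip: (10,10,6)→(6,-10,10)
−g: translate: b→2 (≡-10 mod 12), so (6,-10,10)→(6,2,6)
−g: reduced (well bottom): (6,2,6) with a≤c, −a<b≤a
flip sign back: reduced form of g is (-6,-2,-6)
reduced forms (-6, -2, -6) vs (-6, -2, -6) ⇒ equivalent

yes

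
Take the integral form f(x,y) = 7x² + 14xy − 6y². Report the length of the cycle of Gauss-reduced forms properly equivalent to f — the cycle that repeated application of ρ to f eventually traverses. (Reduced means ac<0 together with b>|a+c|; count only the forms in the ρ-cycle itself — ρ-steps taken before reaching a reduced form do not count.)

D = 364, ⌊√D⌋ = 19
river: ρ → (-6,10,11)
river: ρ → (11,12,-5)
river: ρ → (-5,18,2)
river: ρ → (2,18,-5)
river: ρ → (-5,12,11)
river: ρ → (11,10,-6)
river: ρ → (-6,14,7)
river: ρ → (7,14,-6)
ρ-cycle length = 8 (tail of 0 descent steps not counted)

8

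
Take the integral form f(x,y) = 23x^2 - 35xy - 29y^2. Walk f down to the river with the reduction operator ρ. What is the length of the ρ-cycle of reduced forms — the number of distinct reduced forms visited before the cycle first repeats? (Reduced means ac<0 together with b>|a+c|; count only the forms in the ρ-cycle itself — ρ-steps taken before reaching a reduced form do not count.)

D = 3893, ⌊√D⌋ = 62
descent: ρ → (-29,35,23)  [lands on river]
river: ρ → (23,57,-7)
river: ρ → (-7,55,31)
river: ρ → (31,7,-31)
river: ρ → (-31,55,7)
river: ρ → (7,57,-23)
river: ρ → (-23,35,29)
river: ρ → (29,23,-29)
ρ-cycle length = 8 (tail of 1 descent step not counted)

8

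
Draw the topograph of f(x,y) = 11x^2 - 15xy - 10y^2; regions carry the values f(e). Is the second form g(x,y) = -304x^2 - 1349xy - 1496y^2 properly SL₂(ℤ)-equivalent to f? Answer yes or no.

D₁ = 665, D₂ = 665
river cycle of f (length 10): (-10, 15, 11), (11, 7, -14), (-14, 21, 4), (4, 19, -19), (-19, 19, 4), (4, 21, -14), (-14, 7, 11), (11, 15, -10), (-10, 25, 1), (1, 25, -10)
river cycle of g (length 10): (-14, 21, 4), (4, 19, -19), (-19, 19, 4), (4, 21, -14), (-14, 7, 11), (11, 15, -10), (-10, 25, 1), (1, 25, -10), (-10, 15, 11), (11, 7, -14)
cycles coincide ⇒ equivalent

yes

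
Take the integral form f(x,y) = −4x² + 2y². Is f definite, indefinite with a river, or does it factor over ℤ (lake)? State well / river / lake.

D = b²−4ac = 0² − 4·(-4)·2 = 32
D > 0 non-square ⇒ indefinite ⇒ periodic river

river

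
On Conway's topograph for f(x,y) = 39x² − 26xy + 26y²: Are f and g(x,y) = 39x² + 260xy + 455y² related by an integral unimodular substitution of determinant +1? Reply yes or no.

D₁ = -3380, D₂ = -3380
f: flip: (39,-26,26)→(26,26,39)
f: reduced (well bottom): (26,26,39) with a≤c, −a<b≤a
g: translate: b→26 (≡260 mod 78), so (39,260,455)→(39,26,26)
g: flip: (39,26,26)→(26,-26,39)
g: translate: b→26 (≡-26 mod 52), so (26,-26,39)→(26,26,39)
g: reduced (well bottom): (26,26,39) with a≤c, −a<b≤a
reduced forms (26, 26, 39) vs (26, 26, 39) ⇒ equivalent

yes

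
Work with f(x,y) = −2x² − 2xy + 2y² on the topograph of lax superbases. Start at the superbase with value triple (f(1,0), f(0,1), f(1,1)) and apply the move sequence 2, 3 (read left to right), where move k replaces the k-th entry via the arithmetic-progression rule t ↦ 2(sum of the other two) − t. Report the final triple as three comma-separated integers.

start (-2,2,-2) = (f(1,0),f(0,1),f(1,1))
replace slot 2: 2·((-2)+(-2)) − 2 = -10 → (-2,-10,-2)
replace slot 3: 2·((-2)+(-10)) − (-2) = -22 → (-2,-10,-22)

-2,-10,-22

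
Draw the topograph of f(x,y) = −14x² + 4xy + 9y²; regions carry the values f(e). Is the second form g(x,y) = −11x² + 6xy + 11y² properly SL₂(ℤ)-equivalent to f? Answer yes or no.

D₁ = 520, D₂ = 520
river cycle of f (length 6): (9, 14, -9), (-9, 22, 1), (1, 22, -9), (-9, 14, 9), (9, 22, -1), (-1, 22, 9)
river cycle of g (length 10): (11, 16, -6), (-6, 20, 5), (5, 20, -6), (-6, 16, 11), (11, 6, -11), (-11, 16, 6), (6, 20, -5), (-5, 20, 6), (6, 16, -11), (-11, 6, 11)
cycles differ ⇒ inequivalent

no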